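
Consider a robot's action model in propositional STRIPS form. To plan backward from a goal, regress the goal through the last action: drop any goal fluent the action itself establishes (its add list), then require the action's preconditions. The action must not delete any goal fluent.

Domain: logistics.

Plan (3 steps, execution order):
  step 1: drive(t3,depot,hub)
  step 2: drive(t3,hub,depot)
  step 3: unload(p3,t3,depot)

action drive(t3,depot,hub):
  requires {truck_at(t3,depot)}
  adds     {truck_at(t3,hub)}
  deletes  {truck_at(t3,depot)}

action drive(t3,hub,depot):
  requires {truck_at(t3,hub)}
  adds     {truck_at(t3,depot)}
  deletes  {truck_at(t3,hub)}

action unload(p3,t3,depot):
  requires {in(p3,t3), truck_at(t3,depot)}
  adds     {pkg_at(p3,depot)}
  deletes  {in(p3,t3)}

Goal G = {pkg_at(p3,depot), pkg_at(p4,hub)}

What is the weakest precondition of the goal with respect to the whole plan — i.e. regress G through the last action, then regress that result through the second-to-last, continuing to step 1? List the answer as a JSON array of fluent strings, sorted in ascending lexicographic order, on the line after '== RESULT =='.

Work backward from the goal:
  through step 3 (unload(p3,t3,depot)): drop {pkg_at(p3,depot)}, keep {pkg_at(p4,hub)}, require {in(p3,t3), truck_at(t3,depot)}
    → {in(p3,t3), pkg_at(p4,hub), truck_at(t3,depot)}
  through step 2 (drive(t3,hub,depot)): drop {truck_at(t3,depot)}, keep {in(p3,t3), pkg_at(p4,hub)}, require {truck_at(t3,hub)}
    → {in(p3,t3), pkg_at(p4,hub), truck_at(t3,hub)}
  through step 1 (drive(t3,depot,hub)): drop {truck_at(t3,hub)}, keep {in(p3,t3), pkg_at(p4,hub)}, require {truck_at(t3,depot)}
    → {in(p3,t3), pkg_at(p4,hub), truck_at(t3,depot)}

== RESULT ==
["in(p3,t3)", "pkg_at(p4,hub)", "truck_at(t3,depot)"]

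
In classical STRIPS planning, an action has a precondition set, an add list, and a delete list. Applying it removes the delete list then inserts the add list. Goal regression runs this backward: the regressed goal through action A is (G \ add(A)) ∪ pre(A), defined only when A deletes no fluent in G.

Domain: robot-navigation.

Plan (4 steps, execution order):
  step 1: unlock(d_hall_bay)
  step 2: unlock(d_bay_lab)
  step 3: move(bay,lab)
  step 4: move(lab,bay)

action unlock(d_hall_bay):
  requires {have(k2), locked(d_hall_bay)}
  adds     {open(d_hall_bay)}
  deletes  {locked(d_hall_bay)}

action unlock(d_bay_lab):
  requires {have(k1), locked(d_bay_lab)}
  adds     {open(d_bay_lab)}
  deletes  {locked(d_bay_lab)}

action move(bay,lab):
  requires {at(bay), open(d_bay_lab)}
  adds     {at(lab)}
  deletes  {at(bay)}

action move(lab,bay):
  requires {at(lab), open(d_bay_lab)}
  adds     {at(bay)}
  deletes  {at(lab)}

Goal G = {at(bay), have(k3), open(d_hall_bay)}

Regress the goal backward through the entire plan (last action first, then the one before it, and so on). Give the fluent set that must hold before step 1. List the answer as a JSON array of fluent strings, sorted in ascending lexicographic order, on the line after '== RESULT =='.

Regress step by step:
  through step 4 (move(lab,bay)): drop {at(bay)}, keep {have(k3), open(d_hall_bay)}, require {at(lab), open(d_bay_lab)}
    → {at(lab), have(k3), open(d_bay_lab), open(d_hall_bay)}
  through step 3 (move(bay,lab)): drop {at(lab)}, keep {have(k3), open(d_bay_lab), open(d_hall_bay)}, require {at(bay), open(d_bay_lab)}
    → {at(bay), have(k3), open(d_bay_lab), open(d_hall_bay)}
  through step 2 (unlock(d_bay_lab)): drop {open(d_bay_lab)}, keep {at(bay), have(k3), open(d_hall_bay)}, require {have(k1), locked(d_bay_lab)}
    → {at(bay), have(k1), have(k3), locked(d_bay_lab), open(d_hall_bay)}
  through step 1 (unlock(d_hall_bay)): drop {open(d_hall_bay)}, keep {at(bay), have(k1), have(k3), locked(d_bay_lab)}, require {have(k2), locked(d_hall_bay)}
    → {at(bay), have(k1), have(k2), have(k3), locked(d_bay_lab), locked(d_hall_bay)}

== RESULT ==
["at(bay)", "have(k1)", "have(k2)", "have(k3)", "locked(d_bay_lab)", "locked(d_hall_bay)"]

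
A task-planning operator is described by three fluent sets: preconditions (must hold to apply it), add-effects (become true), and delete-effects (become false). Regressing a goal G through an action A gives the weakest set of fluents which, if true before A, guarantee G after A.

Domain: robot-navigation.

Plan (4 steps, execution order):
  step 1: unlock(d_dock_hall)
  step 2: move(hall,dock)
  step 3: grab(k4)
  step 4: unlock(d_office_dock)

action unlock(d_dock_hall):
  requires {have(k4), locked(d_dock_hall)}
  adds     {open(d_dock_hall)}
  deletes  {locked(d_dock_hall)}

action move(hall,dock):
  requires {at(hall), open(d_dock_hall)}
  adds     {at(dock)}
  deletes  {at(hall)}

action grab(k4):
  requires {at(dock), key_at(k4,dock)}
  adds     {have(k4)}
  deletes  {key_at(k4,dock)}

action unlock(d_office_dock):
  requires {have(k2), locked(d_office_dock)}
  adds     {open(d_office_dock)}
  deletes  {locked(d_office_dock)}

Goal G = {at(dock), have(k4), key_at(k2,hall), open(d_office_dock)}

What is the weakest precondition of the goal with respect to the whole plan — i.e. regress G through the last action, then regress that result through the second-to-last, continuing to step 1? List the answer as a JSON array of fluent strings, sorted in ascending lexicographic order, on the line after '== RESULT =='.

Work backward from the goal:
  through step 4 (unlock(d_office_dock)): drop {open(d_office_dock)}, keep {at(dock), have(k4), key_at(k2,hall)}, require {have(k2), locked(d_office_dock)}
    → {at(dock), have(k2), have(k4), key_at(k2,hall), locked(d_office_dock)}
  through step 3 (grab(k4)): drop {have(k4)}, keep {at(dock), have(k2), key_at(k2,hall), locked(d_office_dock)}, require {at(dock), key_at(k4,dock)}
    → {at(dock), have(k2), key_at(k2,hall), key_at(k4,dock), locked(d_office_dock)}
  through step 2 (move(hall,dock)): drop {at(dock)}, keep {have(k2), key_at(k2,hall), key_at(k4,dock), locked(d_office_dock)}, require {at(hall), open(d_dock_hall)}
    → {at(hall), have(k2), key_at(k2,hall), key_at(k4,dock), locked(d_office_dock), open(d_dock_hall)}
  through step 1 (unlock(d_dock_hall)): drop {open(d_dock_hall)}, keep {at(hall), have(k2), key_at(k2,hall), key_at(k4,dock), locked(d_office_dock)}, require {have(k4), locked(d_dock_hall)}
    → {at(hall), have(k2), have(k4), key_at(k2,hall), key_at(k4,dock), locked(d_dock_hall), locked(d_office_dock)}

== RESULT ==
["at(hall)", "have(k2)", "have(k4)", "key_at(k2,hall)", "key_at(k4,dock)", "locked(d_dock_hall)", "locked(d_office_dock)"]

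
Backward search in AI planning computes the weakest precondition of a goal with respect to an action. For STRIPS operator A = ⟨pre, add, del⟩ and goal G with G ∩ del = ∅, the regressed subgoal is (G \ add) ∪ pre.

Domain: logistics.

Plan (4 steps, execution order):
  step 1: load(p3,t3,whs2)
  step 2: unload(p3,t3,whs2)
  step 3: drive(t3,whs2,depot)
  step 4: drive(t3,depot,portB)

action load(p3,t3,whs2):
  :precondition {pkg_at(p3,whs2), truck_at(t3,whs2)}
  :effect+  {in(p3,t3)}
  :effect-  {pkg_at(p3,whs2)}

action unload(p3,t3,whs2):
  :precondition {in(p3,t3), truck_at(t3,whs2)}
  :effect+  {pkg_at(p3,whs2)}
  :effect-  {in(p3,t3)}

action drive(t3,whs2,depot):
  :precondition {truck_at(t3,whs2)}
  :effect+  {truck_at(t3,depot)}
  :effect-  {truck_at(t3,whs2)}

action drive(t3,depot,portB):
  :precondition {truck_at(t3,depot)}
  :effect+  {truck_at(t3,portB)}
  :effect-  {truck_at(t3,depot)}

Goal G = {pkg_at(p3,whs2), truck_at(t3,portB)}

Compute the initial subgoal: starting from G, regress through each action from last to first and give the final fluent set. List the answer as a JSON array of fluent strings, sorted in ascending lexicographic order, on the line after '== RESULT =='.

Regress step by step:
  through step 4 (drive(t3,depot,portB)): drop {truck_at(t3,portB)}, keep {pkg_at(p3,whs2)}, require {truck_at(t3,depot)}
    → {pkg_at(p3,whs2), truck_at(t3,depot)}
  through step 3 (drive(t3,whs2,depot)): drop {truck_at(t3,depot)}, keep {pkg_at(p3,whs2)}, require {truck_at(t3,whs2)}
    → {pkg_at(p3,whs2), truck_at(t3,whs2)}
  through step 2 (unload(p3,t3,whs2)): drop {pkg_at(p3,whs2)}, keep {truck_at(t3,whs2)}, require {in(p3,t3), truck_at(t3,whs2)}
    → {in(p3,t3), truck_at(t3,whs2)}
  through step 1 (load(p3,t3,whs2)): drop {in(p3,t3)}, keep {truck_at(t3,whs2)}, require {pkg_at(p3,whs2), truck_at(t3,whs2)}
    → {pkg_at(p3,whs2), truck_at(t3,whs2)}

== RESULT ==
["pkg_at(p3,whs2)", "truck_at(t3,whs2)"]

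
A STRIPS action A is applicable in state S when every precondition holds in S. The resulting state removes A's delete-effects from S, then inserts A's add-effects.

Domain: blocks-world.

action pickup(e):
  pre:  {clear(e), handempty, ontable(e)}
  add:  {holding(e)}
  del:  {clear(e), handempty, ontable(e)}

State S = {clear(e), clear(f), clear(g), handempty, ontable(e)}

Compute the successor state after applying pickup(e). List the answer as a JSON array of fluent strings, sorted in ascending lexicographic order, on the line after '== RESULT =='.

Progress:
  pre ⊆ S: {clear(e), handempty, ontable(e)} ⊆ S  — applicable
  S \ del = {clear(f), clear(g)}
  ∪ add   = {clear(f), clear(g), holding(e)}

== RESULT ==
["clear(f)", "clear(g)", "holding(e)"]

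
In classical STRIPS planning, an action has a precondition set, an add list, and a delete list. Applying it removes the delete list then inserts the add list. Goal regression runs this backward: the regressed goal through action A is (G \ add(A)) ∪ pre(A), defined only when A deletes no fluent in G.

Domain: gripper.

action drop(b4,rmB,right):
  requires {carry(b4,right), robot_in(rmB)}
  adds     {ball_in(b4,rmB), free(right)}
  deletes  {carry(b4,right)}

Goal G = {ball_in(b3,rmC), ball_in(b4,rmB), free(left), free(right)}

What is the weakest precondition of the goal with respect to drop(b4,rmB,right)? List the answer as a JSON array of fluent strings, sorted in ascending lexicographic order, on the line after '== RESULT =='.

Compute (G \ add) ∪ pre:
  G ∩ del = {}  (empty — regression defined)
  G \ add = {ball_in(b3,rmC), ball_in(b4,rmB), free(left), free(right)} \ {ball_in(b4,rmB), free(right)} = {ball_in(b3,rmC), free(left)}
  ∪ pre   = {ball_in(b3,rmC), free(left)} ∪ {carry(b4,right), robot_in(rmB)}
          = {ball_in(b3,rmC), carry(b4,right), free(left), robot_in(rmB)}

== RESULT ==
["ball_in(b3,rmC)", "carry(b4,right)", "free(left)", "robot_in(rmB)"]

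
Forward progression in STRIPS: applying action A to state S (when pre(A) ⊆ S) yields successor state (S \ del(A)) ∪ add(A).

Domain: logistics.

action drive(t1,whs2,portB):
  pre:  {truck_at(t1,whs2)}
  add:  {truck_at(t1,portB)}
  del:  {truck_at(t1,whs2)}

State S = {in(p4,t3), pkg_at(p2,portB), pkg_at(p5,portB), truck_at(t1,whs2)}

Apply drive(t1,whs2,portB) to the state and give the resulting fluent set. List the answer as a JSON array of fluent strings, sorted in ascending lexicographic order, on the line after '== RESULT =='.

Compute (S \ del) ∪ add:
  pre ⊆ S: {truck_at(t1,whs2)} ⊆ S  — applicable
  S \ del = {in(p4,t3), pkg_at(p2,portB), pkg_at(p5,portB)}
  ∪ add   = {in(p4,t3), pkg_at(p2,portB), pkg_at(p5,portB), truck_at(t1,portB)}

== RESULT ==
["in(p4,t3)", "pkg_at(p2,portB)", "pkg_at(p5,portB)", "truck_at(t1,portB)"]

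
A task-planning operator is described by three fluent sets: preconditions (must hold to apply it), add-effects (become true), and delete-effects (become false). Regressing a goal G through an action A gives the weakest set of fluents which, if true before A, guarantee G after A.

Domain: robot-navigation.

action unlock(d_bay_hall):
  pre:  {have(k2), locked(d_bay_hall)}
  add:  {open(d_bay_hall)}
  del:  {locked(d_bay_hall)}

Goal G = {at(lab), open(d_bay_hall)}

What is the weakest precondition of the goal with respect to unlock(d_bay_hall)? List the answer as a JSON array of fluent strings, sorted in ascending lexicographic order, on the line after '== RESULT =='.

Regress:
  G ∩ del = {}  (empty — regression defined)
  G \ add = {at(lab), open(d_bay_hall)} \ {open(d_bay_hall)} = {at(lab)}
  ∪ pre   = {at(lab)} ∪ {have(k2), locked(d_bay_hall)}
          = {at(lab), have(k2), locked(d_bay_hall)}

== RESULT ==
["at(lab)", "have(k2)", "locked(d_bay_hall)"]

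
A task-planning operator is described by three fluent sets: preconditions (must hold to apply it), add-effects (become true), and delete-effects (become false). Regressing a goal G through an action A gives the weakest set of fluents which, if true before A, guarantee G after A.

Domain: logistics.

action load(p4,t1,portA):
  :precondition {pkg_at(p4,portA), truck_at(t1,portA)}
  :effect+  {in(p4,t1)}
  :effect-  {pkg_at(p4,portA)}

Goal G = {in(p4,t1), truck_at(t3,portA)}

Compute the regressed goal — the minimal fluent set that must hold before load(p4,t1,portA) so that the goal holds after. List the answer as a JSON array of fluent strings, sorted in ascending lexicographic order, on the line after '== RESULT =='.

Regress:
  G ∩ del = {}  (empty — regression defined)
  G \ add = {in(p4,t1), truck_at(t3,portA)} \ {in(p4,t1)} = {truck_at(t3,portA)}
  ∪ pre   = {truck_at(t3,portA)} ∪ {pkg_at(p4,portA), truck_at(t1,portA)}
          = {pkg_at(p4,portA), truck_at(t1,portA), truck_at(t3,portA)}

== RESULT ==
["pkg_at(p4,portA)", "truck_at(t1,portA)", "truck_at(t3,portA)"]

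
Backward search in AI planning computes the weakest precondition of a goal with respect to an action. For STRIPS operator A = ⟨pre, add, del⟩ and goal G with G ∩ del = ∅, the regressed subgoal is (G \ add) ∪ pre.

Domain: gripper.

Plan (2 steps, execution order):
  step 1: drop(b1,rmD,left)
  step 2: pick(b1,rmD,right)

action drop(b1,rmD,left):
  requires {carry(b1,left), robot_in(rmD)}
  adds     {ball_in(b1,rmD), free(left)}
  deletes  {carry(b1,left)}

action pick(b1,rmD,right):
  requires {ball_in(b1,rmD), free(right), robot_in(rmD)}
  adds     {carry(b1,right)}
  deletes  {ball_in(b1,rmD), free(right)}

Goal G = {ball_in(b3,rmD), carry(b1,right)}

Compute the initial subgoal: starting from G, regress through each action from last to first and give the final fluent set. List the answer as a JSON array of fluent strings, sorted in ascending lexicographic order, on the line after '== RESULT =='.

Regress step by step:
  through step 2 (pick(b1,rmD,right)): drop {carry(b1,right)}, keep {ball_in(b3,rmD)}, require {ball_in(b1,rmD), free(right), robot_in(rmD)}
    → {ball_in(b1,rmD), ball_in(b3,rmD), free(right), robot_in(rmD)}
  through step 1 (drop(b1,rmD,left)): drop {ball_in(b1,rmD)}, keep {ball_in(b3,rmD), free(right), robot_in(rmD)}, require {carry(b1,left), robot_in(rmD)}
    → {ball_in(b3,rmD), carry(b1,left), free(right), robot_in(rmD)}

== RESULT ==
["ball_in(b3,rmD)", "carry(b1,left)", "free(right)", "robot_in(rmD)"]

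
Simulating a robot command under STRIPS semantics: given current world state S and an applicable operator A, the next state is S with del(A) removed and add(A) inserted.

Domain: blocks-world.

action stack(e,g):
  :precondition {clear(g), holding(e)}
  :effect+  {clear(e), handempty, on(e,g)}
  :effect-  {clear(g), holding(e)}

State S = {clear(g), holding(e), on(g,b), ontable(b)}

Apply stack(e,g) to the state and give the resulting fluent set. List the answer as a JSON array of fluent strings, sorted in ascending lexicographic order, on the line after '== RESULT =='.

Compute (S \ del) ∪ add:
  pre ⊆ S: {clear(g), holding(e)} ⊆ S  — applicable
  S \ del = {on(g,b), ontable(b)}
  ∪ add   = {clear(e), handempty, on(e,g), on(g,b), ontable(b)}

== RESULT ==
["clear(e)", "handempty", "on(e,g)", "on(g,b)", "ontable(b)"]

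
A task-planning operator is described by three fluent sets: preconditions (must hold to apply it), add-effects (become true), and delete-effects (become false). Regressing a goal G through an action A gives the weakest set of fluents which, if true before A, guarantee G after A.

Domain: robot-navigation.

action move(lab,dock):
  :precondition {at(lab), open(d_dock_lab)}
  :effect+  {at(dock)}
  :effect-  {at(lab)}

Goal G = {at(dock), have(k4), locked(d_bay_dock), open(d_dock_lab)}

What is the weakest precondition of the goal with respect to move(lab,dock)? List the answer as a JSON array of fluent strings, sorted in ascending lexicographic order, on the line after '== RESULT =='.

Compute (G \ add) ∪ pre:
  G ∩ del = {}  (empty — regression defined)
  G \ add = {at(dock), have(k4), locked(d_bay_dock), open(d_dock_lab)} \ {at(dock)} = {have(k4), locked(d_bay_dock), open(d_dock_lab)}
  ∪ pre   = {have(k4), locked(d_bay_dock), open(d_dock_lab)} ∪ {at(lab), open(d_dock_lab)}
          = {at(lab), have(k4), locked(d_bay_dock), open(d_dock_lab)}

== RESULT ==
["at(lab)", "have(k4)", "locked(d_bay_dock)", "open(d_dock_lab)"]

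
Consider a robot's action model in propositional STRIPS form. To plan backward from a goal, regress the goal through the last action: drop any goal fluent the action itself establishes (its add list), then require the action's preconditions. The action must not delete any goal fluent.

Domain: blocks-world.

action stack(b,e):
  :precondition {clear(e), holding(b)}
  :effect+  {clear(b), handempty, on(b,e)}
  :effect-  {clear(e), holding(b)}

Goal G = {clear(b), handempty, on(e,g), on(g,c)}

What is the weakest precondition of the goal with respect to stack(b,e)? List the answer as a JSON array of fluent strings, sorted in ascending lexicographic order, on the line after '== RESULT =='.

Compute (G \ add) ∪ pre:
  G ∩ del = {}  (empty — regression defined)
  G \ add = {clear(b), handempty, on(e,g), on(g,c)} \ {clear(b), handempty, on(b,e)} = {on(e,g), on(g,c)}
  ∪ pre   = {on(e,g), on(g,c)} ∪ {clear(e), holding(b)}
          = {clear(e), holding(b), on(e,g), on(g,c)}

== RESULT ==
["clear(e)", "holding(b)", "on(e,g)", "on(g,c)"]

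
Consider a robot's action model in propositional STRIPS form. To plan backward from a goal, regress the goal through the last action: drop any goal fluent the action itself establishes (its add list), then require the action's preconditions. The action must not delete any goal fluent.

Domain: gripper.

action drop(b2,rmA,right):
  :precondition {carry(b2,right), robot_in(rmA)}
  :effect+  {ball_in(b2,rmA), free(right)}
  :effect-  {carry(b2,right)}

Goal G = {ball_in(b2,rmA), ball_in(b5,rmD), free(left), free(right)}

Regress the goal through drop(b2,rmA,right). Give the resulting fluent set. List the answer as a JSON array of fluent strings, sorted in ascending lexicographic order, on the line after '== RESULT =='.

Compute (G \ add) ∪ pre:
  G ∩ del = {}  (empty — regression defined)
  G \ add = {ball_in(b2,rmA), ball_in(b5,rmD), free(left), free(right)} \ {ball_in(b2,rmA), free(right)} = {ball_in(b5,rmD), free(left)}
  ∪ pre   = {ball_in(b5,rmD), free(left)} ∪ {carry(b2,right), robot_in(rmA)}
          = {ball_in(b5,rmD), carry(b2,right), free(left), robot_in(rmA)}

== RESULT ==
["ball_in(b5,rmD)", "carry(b2,right)", "free(left)", "robot_in(rmA)"]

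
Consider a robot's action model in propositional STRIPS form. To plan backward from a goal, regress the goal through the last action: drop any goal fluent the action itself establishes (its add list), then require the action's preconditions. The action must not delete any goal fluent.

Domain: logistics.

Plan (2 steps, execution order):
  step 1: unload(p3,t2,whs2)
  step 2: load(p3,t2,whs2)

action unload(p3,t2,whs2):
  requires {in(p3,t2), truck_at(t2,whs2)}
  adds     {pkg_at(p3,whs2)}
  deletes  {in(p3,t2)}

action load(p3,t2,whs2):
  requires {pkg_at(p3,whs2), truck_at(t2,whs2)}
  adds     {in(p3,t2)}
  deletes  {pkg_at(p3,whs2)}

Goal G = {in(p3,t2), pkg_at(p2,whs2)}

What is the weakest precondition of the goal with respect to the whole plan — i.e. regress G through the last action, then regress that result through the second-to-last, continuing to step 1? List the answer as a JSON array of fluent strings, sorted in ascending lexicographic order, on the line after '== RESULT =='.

Work backward from the goal:
  through step 2 (load(p3,t2,whs2)): drop {in(p3,t2)}, keep {pkg_at(p2,whs2)}, require {pkg_at(p3,whs2), truck_at(t2,whs2)}
    → {pkg_at(p2,whs2), pkg_at(p3,whs2), truck_at(t2,whs2)}
  through step 1 (unload(p3,t2,whs2)): drop {pkg_at(p3,whs2)}, keep {pkg_at(p2,whs2), truck_at(t2,whs2)}, require {in(p3,t2), truck_at(t2,whs2)}
    → {in(p3,t2), pkg_at(p2,whs2), truck_at(t2,whs2)}

== RESULT ==
["in(p3,t2)", "pkg_at(p2,whs2)", "truck_at(t2,whs2)"]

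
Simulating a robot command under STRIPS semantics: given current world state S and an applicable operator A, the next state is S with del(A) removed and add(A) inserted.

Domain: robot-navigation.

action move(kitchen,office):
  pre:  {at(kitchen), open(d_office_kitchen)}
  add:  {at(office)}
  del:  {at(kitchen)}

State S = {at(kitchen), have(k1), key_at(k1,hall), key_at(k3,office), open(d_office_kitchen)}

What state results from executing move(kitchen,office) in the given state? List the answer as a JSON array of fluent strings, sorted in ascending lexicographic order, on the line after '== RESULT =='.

Compute (S \ del) ∪ add:
  pre ⊆ S: {at(kitchen), open(d_office_kitchen)} ⊆ S  — applicable
  S \ del = {have(k1), key_at(k1,hall), key_at(k3,office), open(d_office_kitchen)}
  ∪ add   = {at(office), have(k1), key_at(k1,hall), key_at(k3,office), open(d_office_kitchen)}

== RESULT ==
["at(office)", "have(k1)", "key_at(k1,hall)", "key_at(k3,office)", "open(d_office_kitchen)"]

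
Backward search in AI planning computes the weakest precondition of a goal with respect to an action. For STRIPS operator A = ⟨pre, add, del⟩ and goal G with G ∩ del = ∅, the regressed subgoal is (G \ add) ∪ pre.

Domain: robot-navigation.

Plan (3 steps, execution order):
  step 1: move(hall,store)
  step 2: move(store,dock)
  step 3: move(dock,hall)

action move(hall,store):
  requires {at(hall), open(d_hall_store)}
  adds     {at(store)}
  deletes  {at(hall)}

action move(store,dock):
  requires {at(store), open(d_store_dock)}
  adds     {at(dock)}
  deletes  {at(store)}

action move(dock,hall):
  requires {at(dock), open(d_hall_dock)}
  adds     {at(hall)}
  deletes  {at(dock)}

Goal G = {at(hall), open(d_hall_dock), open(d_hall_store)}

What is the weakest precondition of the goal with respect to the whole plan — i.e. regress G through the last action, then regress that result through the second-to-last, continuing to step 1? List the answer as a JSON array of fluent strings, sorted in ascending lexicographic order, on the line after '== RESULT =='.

Regress step by step:
  through step 3 (move(dock,hall)): drop {at(hall)}, keep {open(d_hall_dock), open(d_hall_store)}, require {at(dock), open(d_hall_dock)}
    → {at(dock), open(d_hall_dock), open(d_hall_store)}
  through step 2 (move(store,dock)): drop {at(dock)}, keep {open(d_hall_dock), open(d_hall_store)}, require {at(store), open(d_store_dock)}
    → {at(store), open(d_hall_dock), open(d_hall_store), open(d_store_dock)}
  through step 1 (move(hall,store)): drop {at(store)}, keep {open(d_hall_dock), open(d_hall_store), open(d_store_dock)}, require {at(hall), open(d_hall_store)}
    → {at(hall), open(d_hall_dock), open(d_hall_store), open(d_store_dock)}

== RESULT ==
["at(hall)", "open(d_hall_dock)", "open(d_hall_store)", "open(d_store_dock)"]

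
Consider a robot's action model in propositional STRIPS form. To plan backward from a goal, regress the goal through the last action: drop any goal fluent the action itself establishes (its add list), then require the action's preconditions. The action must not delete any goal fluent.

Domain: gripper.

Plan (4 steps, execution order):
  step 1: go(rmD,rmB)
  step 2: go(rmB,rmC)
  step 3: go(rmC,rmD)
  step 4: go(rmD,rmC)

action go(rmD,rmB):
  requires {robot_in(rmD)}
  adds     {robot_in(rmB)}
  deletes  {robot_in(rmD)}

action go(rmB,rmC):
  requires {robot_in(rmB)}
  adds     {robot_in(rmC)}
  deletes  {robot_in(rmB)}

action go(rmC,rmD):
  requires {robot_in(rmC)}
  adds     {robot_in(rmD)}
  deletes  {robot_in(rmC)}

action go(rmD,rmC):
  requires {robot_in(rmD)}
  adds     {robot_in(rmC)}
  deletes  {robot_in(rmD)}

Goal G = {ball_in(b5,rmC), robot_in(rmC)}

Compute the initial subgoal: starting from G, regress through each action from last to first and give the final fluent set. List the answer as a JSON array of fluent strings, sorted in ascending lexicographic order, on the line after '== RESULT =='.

Work backward from the goal:
  through step 4 (go(rmD,rmC)): drop {robot_in(rmC)}, keep {ball_in(b5,rmC)}, require {robot_in(rmD)}
    → {ball_in(b5,rmC), robot_in(rmD)}
  through step 3 (go(rmC,rmD)): drop {robot_in(rmD)}, keep {ball_in(b5,rmC)}, require {robot_in(rmC)}
    → {ball_in(b5,rmC), robot_in(rmC)}
  through step 2 (go(rmB,rmC)): drop {robot_in(rmC)}, keep {ball_in(b5,rmC)}, require {robot_in(rmB)}
    → {ball_in(b5,rmC), robot_in(rmB)}
  through step 1 (go(rmD,rmB)): drop {robot_in(rmB)}, keep {ball_in(b5,rmC)}, require {robot_in(rmD)}
    → {ball_in(b5,rmC), robot_in(rmD)}

== RESULT ==
["ball_in(b5,rmC)", "robot_in(rmD)"]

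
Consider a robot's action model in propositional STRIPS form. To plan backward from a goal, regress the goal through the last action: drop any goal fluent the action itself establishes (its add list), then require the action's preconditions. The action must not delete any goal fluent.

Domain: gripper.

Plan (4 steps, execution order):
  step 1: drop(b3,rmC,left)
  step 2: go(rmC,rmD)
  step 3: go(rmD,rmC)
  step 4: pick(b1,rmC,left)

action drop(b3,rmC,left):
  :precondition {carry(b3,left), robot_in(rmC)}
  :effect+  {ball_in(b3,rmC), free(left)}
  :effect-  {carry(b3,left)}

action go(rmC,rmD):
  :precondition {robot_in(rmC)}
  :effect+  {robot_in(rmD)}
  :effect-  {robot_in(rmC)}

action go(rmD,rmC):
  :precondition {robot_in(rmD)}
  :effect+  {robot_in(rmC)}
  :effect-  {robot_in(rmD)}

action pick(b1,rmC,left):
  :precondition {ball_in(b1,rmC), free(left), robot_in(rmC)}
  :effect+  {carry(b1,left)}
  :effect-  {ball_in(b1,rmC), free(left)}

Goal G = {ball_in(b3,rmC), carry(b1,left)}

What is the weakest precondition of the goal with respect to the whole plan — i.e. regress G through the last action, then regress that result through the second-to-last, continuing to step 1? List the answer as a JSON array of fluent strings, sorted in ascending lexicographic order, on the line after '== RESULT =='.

Regress step by step:
  through step 4 (pick(b1,rmC,left)): drop {carry(b1,left)}, keep {ball_in(b3,rmC)}, require {ball_in(b1,rmC), free(left), robot_in(rmC)}
    → {ball_in(b1,rmC), ball_in(b3,rmC), free(left), robot_in(rmC)}
  through step 3 (go(rmD,rmC)): drop {robot_in(rmC)}, keep {ball_in(b1,rmC), ball_in(b3,rmC), free(left)}, require {robot_in(rmD)}
    → {ball_in(b1,rmC), ball_in(b3,rmC), free(left), robot_in(rmD)}
  through step 2 (go(rmC,rmD)): drop {robot_in(rmD)}, keep {ball_in(b1,rmC), ball_in(b3,rmC), free(left)}, require {robot_in(rmC)}
    → {ball_in(b1,rmC), ball_in(b3,rmC), free(left), robot_in(rmC)}
  through step 1 (drop(b3,rmC,left)): drop {ball_in(b3,rmC), free(left)}, keep {ball_in(b1,rmC), robot_in(rmC)}, require {carry(b3,left), robot_in(rmC)}
    → {ball_in(b1,rmC), carry(b3,left), robot_in(rmC)}

== RESULT ==
["ball_in(b1,rmC)", "carry(b3,left)", "robot_in(rmC)"]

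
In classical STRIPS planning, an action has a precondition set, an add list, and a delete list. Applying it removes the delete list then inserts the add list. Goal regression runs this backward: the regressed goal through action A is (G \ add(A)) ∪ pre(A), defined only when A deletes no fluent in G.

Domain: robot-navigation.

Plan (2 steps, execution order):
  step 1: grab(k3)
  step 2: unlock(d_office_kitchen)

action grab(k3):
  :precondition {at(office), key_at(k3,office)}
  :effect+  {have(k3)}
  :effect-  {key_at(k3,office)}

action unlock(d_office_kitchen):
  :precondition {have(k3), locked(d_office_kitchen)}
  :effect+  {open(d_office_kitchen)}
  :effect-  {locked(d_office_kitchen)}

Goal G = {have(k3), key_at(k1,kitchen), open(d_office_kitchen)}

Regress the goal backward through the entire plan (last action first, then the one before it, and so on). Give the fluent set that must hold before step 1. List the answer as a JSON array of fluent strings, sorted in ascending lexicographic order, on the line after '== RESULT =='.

Work backward from the goal:
  through step 2 (unlock(d_office_kitchen)): drop {open(d_office_kitchen)}, keep {have(k3), key_at(k1,kitchen)}, require {have(k3), locked(d_office_kitchen)}
    → {have(k3), key_at(k1,kitchen), locked(d_office_kitchen)}
  through step 1 (grab(k3)): drop {have(k3)}, keep {key_at(k1,kitchen), locked(d_office_kitchen)}, require {at(office), key_at(k3,office)}
    → {at(office), key_at(k1,kitchen), key_at(k3,office), locked(d_office_kitchen)}

== RESULT ==
["at(office)", "key_at(k1,kitchen)", "key_at(k3,office)", "locked(d_office_kitchen)"]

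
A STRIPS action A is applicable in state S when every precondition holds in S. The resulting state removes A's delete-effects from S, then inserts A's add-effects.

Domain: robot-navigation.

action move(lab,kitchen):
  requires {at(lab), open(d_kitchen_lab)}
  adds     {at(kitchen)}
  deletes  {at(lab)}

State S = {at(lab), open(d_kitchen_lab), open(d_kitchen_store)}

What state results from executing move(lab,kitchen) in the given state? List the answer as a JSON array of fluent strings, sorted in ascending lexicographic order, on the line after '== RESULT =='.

Progress:
  pre ⊆ S: {at(lab), open(d_kitchen_lab)} ⊆ S  — applicable
  S \ del = {open(d_kitchen_lab), open(d_kitchen_store)}
  ∪ add   = {at(kitchen), open(d_kitchen_lab), open(d_kitchen_store)}

== RESULT ==
["at(kitchen)", "open(d_kitchen_lab)", "open(d_kitchen_store)"]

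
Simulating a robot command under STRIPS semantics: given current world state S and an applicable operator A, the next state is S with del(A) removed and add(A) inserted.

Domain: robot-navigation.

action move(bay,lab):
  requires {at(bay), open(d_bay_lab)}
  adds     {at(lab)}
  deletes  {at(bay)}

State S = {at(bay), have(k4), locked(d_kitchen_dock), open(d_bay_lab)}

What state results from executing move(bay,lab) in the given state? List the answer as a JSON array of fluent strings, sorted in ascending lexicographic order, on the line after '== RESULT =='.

Compute (S \ del) ∪ add:
  pre ⊆ S: {at(bay), open(d_bay_lab)} ⊆ S  — applicable
  S \ del = {have(k4), locked(d_kitchen_dock), open(d_bay_lab)}
  ∪ add   = {at(lab), have(k4), locked(d_kitchen_dock), open(d_bay_lab)}

== RESULT ==
["at(lab)", "have(k4)", "locked(d_kitchen_dock)", "open(d_bay_lab)"]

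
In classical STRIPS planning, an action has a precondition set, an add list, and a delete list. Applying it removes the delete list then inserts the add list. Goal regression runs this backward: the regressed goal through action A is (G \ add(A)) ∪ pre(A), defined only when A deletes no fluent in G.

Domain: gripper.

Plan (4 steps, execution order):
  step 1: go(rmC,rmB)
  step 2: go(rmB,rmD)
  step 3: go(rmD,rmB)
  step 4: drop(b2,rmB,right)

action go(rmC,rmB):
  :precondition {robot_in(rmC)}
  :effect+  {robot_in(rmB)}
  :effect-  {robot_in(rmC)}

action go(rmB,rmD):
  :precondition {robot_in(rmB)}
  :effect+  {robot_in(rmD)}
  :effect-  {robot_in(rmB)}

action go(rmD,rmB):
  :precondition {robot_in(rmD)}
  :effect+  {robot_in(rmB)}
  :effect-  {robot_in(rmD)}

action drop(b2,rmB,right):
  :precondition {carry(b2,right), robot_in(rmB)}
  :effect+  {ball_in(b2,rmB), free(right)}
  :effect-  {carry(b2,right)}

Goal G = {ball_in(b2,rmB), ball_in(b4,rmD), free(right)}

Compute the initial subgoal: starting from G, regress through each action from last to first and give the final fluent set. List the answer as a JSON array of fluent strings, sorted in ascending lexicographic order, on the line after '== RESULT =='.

Regress step by step:
  through step 4 (drop(b2,rmB,right)): drop {ball_in(b2,rmB), free(right)}, keep {ball_in(b4,rmD)}, require {carry(b2,right), robot_in(rmB)}
    → {ball_in(b4,rmD), carry(b2,right), robot_in(rmB)}
  through step 3 (go(rmD,rmB)): drop {robot_in(rmB)}, keep {ball_in(b4,rmD), carry(b2,right)}, require {robot_in(rmD)}
    → {ball_in(b4,rmD), carry(b2,right), robot_in(rmD)}
  through step 2 (go(rmB,rmD)): drop {robot_in(rmD)}, keep {ball_in(b4,rmD), carry(b2,right)}, require {robot_in(rmB)}
    → {ball_in(b4,rmD), carry(b2,right), robot_in(rmB)}
  through step 1 (go(rmC,rmB)): drop {robot_in(rmB)}, keep {ball_in(b4,rmD), carry(b2,right)}, require {robot_in(rmC)}
    → {ball_in(b4,rmD), carry(b2,right), robot_in(rmC)}

== RESULT ==
["ball_in(b4,rmD)", "carry(b2,right)", "robot_in(rmC)"]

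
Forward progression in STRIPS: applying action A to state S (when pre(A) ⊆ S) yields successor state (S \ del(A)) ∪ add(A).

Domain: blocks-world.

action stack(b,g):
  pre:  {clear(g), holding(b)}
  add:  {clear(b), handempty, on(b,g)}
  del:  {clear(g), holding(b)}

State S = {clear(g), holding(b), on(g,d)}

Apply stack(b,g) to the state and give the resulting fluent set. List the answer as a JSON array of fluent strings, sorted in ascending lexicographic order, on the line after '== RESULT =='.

Compute (S \ del) ∪ add:
  pre ⊆ S: {clear(g), holding(b)} ⊆ S  — applicable
  S \ del = {on(g,d)}
  ∪ add   = {clear(b), handempty, on(b,g), on(g,d)}

== RESULT ==
["clear(b)", "handempty", "on(b,g)", "on(g,d)"]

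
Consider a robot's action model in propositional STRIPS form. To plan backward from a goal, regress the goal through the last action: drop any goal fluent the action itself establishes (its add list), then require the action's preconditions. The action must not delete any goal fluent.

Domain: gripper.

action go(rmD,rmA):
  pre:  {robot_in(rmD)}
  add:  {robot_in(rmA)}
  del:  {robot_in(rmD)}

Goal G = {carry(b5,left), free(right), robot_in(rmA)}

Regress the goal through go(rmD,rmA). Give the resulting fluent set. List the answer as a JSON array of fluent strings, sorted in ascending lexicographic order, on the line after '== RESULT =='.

Regress:
  G ∩ del = {}  (empty — regression defined)
  G \ add = {carry(b5,left), free(right), robot_in(rmA)} \ {robot_in(rmA)} = {carry(b5,left), free(right)}
  ∪ pre   = {carry(b5,left), free(right)} ∪ {robot_in(rmD)}
          = {carry(b5,left), free(right), robot_in(rmD)}

== RESULT ==
["carry(b5,left)", "free(right)", "robot_in(rmD)"]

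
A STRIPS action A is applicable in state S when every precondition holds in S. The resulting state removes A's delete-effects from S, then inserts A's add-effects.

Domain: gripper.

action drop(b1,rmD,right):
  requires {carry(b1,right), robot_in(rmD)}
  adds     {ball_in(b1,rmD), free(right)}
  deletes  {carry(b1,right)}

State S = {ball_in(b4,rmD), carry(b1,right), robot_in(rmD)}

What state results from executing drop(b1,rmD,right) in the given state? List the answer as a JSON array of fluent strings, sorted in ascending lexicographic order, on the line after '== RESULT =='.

Compute (S \ del) ∪ add:
  pre ⊆ S: {carry(b1,right), robot_in(rmD)} ⊆ S  — applicable
  S \ del = {ball_in(b4,rmD), robot_in(rmD)}
  ∪ add   = {ball_in(b1,rmD), ball_in(b4,rmD), free(right), robot_in(rmD)}

== RESULT ==
["ball_in(b1,rmD)", "ball_in(b4,rmD)", "free(right)", "robot_in(rmD)"]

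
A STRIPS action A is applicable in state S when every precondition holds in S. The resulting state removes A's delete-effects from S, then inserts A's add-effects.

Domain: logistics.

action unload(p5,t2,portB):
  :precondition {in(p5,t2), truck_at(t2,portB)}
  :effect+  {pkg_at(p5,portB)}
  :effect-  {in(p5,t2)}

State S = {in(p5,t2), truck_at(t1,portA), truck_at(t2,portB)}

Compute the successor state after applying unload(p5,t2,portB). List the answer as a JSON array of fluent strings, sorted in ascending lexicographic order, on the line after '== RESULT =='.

Compute (S \ del) ∪ add:
  pre ⊆ S: {in(p5,t2), truck_at(t2,portB)} ⊆ S  — applicable
  S \ del = {truck_at(t1,portA), truck_at(t2,portB)}
  ∪ add   = {pkg_at(p5,portB), truck_at(t1,portA), truck_at(t2,portB)}

== RESULT ==
["pkg_at(p5,portB)", "truck_at(t1,portA)", "truck_at(t2,portB)"]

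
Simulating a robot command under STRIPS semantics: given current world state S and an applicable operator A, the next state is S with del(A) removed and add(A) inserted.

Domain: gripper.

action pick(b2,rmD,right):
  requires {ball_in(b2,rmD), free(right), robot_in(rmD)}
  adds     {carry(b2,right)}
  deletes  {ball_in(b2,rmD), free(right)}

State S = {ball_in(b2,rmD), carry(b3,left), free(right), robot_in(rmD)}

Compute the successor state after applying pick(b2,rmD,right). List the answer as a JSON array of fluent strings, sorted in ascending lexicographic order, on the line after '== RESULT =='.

Progress:
  pre ⊆ S: {ball_in(b2,rmD), free(right), robot_in(rmD)} ⊆ S  — applicable
  S \ del = {carry(b3,left), robot_in(rmD)}
  ∪ add   = {carry(b2,right), carry(b3,left), robot_in(rmD)}

== RESULT ==
["carry(b2,right)", "carry(b3,left)", "robot_in(rmD)"]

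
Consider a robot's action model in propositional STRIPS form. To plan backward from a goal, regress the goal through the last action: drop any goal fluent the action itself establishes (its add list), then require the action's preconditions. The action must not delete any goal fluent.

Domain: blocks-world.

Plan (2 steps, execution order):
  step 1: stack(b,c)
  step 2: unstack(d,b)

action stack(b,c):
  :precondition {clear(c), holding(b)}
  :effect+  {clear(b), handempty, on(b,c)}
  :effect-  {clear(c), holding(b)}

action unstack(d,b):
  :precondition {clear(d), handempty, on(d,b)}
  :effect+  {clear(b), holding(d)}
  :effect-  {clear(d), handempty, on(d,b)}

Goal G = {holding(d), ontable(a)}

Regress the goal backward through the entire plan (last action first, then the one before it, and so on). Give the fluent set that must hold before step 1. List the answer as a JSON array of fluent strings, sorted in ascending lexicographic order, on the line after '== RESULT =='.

Work backward from the goal:
  through step 2 (unstack(d,b)): drop {holding(d)}, keep {ontable(a)}, require {clear(d), handempty, on(d,b)}
    → {clear(d), handempty, on(d,b), ontable(a)}
  through step 1 (stack(b,c)): drop {handempty}, keep {clear(d), on(d,b), ontable(a)}, require {clear(c), holding(b)}
    → {clear(c), clear(d), holding(b), on(d,b), ontable(a)}

== RESULT ==
["clear(c)", "clear(d)", "holding(b)", "on(d,b)", "ontable(a)"]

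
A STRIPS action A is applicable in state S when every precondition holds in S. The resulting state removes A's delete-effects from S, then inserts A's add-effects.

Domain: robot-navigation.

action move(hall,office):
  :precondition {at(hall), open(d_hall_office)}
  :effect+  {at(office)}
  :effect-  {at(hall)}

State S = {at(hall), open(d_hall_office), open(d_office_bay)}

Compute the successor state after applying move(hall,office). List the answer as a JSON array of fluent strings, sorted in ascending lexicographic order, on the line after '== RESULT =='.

Compute (S \ del) ∪ add:
  pre ⊆ S: {at(hall), open(d_hall_office)} ⊆ S  — applicable
  S \ del = {open(d_hall_office), open(d_office_bay)}
  ∪ add   = {at(office), open(d_hall_office), open(d_office_bay)}

== RESULT ==
["at(office)", "open(d_hall_office)", "open(d_office_bay)"]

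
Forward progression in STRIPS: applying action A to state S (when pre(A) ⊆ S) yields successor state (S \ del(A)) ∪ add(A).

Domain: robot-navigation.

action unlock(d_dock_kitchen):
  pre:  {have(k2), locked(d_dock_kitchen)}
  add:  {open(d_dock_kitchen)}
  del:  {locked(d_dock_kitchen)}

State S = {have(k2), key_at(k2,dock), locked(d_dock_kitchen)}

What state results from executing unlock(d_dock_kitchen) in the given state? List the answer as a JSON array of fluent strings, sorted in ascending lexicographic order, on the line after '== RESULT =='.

Progress:
  pre ⊆ S: {have(k2), locked(d_dock_kitchen)} ⊆ S  — applicable
  S \ del = {have(k2), key_at(k2,dock)}
  ∪ add   = {have(k2), key_at(k2,dock), open(d_dock_kitchen)}

== RESULT ==
["have(k2)", "key_at(k2,dock)", "open(d_dock_kitchen)"]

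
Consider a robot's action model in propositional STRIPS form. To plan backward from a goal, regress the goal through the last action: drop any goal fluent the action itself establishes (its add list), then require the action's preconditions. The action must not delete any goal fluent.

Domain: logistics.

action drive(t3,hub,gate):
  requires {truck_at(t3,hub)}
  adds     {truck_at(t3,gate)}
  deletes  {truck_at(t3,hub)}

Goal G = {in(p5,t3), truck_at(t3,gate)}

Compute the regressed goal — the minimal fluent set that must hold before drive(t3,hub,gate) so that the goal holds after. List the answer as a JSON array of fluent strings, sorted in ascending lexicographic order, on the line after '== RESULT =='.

Regress:
  G ∩ del = {}  (empty — regression defined)
  G \ add = {in(p5,t3), truck_at(t3,gate)} \ {truck_at(t3,gate)} = {in(p5,t3)}
  ∪ pre   = {in(p5,t3)} ∪ {truck_at(t3,hub)}
          = {in(p5,t3), truck_at(t3,hub)}

== RESULT ==
["in(p5,t3)", "truck_at(t3,hub)"]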